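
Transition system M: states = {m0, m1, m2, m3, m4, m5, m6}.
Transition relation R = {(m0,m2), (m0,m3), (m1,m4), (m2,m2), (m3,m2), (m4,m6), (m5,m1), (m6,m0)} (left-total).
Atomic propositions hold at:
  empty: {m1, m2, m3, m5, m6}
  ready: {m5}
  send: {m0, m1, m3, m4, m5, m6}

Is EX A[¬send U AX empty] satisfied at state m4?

No

Sat(¬send) = {m2}
Sat(AX empty) = {s : every successor in {m1, m2, m3, m5, m6}} = {m0, m2, m3, m4, m5}
A[¬send U AX empty]: least fixpoint, start Z0 = Sat(AX empty) = {m0, m2, m3, m4, m5}, add states in Sat(¬send) with every successor in Z. Already a fixed point.
Sat(A[¬send U AX empty]) = {m0, m2, m3, m4, m5}
Sat(EX A[¬send U AX empty]) = {s : some successor in {m0, m2, m3, m4, m5}} = {m0, m1, m2, m3, m6}
m4 ∉ Sat(EX A[¬send U AX empty]) = {m0, m1, m2, m3, m6}, so the formula does not hold at m4.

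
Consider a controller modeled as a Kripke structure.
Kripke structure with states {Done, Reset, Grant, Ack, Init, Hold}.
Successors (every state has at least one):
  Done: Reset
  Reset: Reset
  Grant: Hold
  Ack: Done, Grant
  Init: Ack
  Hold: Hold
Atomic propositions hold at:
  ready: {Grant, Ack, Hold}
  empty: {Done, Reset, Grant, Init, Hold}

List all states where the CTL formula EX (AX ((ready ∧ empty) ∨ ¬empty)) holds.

{Grant, Ack, Hold}

Sat(ready ∧ empty) = {Grant, Hold}
Sat(¬empty) = {Ack}
Sat((ready ∧ empty) ∨ ¬empty) = {Grant, Ack, Hold}
Sat(AX ((ready ∧ empty) ∨ ¬empty)) = {s : every successor in {Grant, Ack, Hold}} = {Grant, Init, Hold}
Sat(EX (AX ((ready ∧ empty) ∨ ¬empty))) = {s : some successor in {Grant, Init, Hold}} = {Grant, Ack, Hold}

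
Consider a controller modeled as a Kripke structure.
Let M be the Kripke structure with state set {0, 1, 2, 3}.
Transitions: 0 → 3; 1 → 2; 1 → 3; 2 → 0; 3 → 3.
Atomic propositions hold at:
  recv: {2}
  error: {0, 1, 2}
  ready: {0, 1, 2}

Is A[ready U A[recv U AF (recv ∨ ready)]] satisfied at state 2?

Yes

Sat(recv ∨ ready) = {0, 1, 2}
AF (recv ∨ ready): least fixpoint, start Z0 = {0, 1, 2}, add states with every successor in Z. Already a fixed point.
Sat(AF (recv ∨ ready)) = {0, 1, 2}
A[recv U AF (recv ∨ ready)]: least fixpoint, start Z0 = Sat(AF (recv ∨ ready)) = {0, 1, 2}, add states in Sat(recv) with every successor in Z. Already a fixed point.
Sat(A[recv U AF (recv ∨ ready)]) = {0, 1, 2}
A[ready U A[recv U AF (recv ∨ ready)]]: least fixpoint, start Z0 = Sat(A[recv U AF (recv ∨ ready)]) = {0, 1, 2}, add states in Sat(ready) with every successor in Z. Already a fixed point.
Sat(A[ready U A[recv U AF (recv ∨ ready)]]) = {0, 1, 2}
2 ∈ Sat(A[ready U A[recv U AF (recv ∨ ready)]]) = {0, 1, 2}, so the formula holds at 2.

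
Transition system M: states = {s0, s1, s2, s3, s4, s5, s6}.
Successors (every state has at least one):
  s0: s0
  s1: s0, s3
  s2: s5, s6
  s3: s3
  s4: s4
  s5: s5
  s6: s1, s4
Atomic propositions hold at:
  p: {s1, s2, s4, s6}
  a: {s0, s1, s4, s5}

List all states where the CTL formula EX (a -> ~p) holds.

{s0, s1, s2, s3, s5}

Sat(~p) = {s0, s3, s5}
Sat(a -> ~p) = {s0, s2, s3, s5, s6}
Sat(EX (a -> ~p)) = {s : some successor in {s0, s2, s3, s5, s6}} = {s0, s1, s2, s3, s5}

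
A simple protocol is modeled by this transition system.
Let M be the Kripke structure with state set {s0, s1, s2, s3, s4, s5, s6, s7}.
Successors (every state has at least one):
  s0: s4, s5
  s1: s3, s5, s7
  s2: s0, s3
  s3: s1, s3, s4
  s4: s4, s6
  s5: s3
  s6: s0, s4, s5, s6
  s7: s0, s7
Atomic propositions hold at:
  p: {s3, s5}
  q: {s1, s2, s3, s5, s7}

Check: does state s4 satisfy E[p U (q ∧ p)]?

Sat(q ∧ p) = {s3, s5}
E[p U (q ∧ p)]: least fixpoint, start Z0 = Sat((q ∧ p)) = {s3, s5}, add states in Sat(p) with some successor in Z. Already a fixed point.
Sat(E[p U (q ∧ p)]) = {s3, s5}
s4 ∉ Sat(E[p U (q ∧ p)]) = {s3, s5}, so the formula does not hold at s4.

No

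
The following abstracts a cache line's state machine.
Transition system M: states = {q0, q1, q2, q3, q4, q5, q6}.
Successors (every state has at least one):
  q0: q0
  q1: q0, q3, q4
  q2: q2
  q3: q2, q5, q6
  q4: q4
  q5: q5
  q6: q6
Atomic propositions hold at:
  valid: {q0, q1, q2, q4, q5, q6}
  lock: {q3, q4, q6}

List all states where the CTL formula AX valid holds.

Sat(AX valid) = {s : every successor in {q0, q1, q2, q4, q5, q6}} = {q0, q2, q3, q4, q5, q6}

{q0, q2, q3, q4, q5, q6}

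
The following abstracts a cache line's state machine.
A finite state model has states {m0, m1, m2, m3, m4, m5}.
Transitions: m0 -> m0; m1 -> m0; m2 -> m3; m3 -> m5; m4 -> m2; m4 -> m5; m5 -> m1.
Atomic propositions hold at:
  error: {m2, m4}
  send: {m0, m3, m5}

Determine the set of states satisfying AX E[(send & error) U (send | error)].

{m0, m1, m2, m3, m4}

Sat(send & error) = ∅
Sat(send | error) = {m0, m2, m3, m4, m5}
E[(send & error) U (send | error)]: least fixpoint, start Z0 = Sat((send | error)) = {m0, m2, m3, m4, m5}, add states in Sat(send & error) with some successor in Z. Already a fixed point.
Sat(E[(send & error) U (send | error)]) = {m0, m2, m3, m4, m5}
Sat(AX E[(send & error) U (send | error)]) = {s : every successor in {m0, m2, m3, m4, m5}} = {m0, m1, m2, m3, m4}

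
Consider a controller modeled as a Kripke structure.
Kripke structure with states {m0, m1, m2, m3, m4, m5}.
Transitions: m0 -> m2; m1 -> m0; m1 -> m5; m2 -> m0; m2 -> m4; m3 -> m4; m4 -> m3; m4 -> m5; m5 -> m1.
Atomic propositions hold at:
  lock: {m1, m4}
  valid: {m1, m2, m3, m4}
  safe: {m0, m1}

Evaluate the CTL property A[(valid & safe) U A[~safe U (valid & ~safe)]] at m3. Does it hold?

Sat(valid & safe) = {m1}
Sat(~safe) = {m2, m3, m4, m5}
Sat(valid & ~safe) = {m2, m3, m4}
A[~safe U (valid & ~safe)]: least fixpoint, start Z0 = Sat((valid & ~safe)) = {m2, m3, m4}, add states in Sat(~safe) with every successor in Z. Already a fixed point.
Sat(A[~safe U (valid & ~safe)]) = {m2, m3, m4}
A[(valid & safe) U A[~safe U (valid & ~safe)]]: least fixpoint, start Z0 = Sat(A[~safe U (valid & ~safe)]) = {m2, m3, m4}, add states in Sat(valid & safe) with every successor in Z. Already a fixed point.
Sat(A[(valid & safe) U A[~safe U (valid & ~safe)]]) = {m2, m3, m4}
m3 ∈ Sat(A[(valid & safe) U A[~safe U (valid & ~safe)]]) = {m2, m3, m4}, so the formula holds at m3.

Yes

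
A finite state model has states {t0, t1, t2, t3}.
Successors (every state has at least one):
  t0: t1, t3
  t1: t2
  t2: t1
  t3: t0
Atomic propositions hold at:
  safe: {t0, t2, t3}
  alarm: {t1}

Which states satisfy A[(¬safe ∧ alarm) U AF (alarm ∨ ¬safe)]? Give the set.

{t1, t2}

Sat(¬safe) = {t1}
Sat(¬safe ∧ alarm) = {t1}
Sat(alarm ∨ ¬safe) = {t1}
AF (alarm ∨ ¬safe): least fixpoint, start Z0 = {t1}, add states with every successor in Z. Z1 = {t1, t2}; fixed.
Sat(AF (alarm ∨ ¬safe)) = {t1, t2}
A[(¬safe ∧ alarm) U AF (alarm ∨ ¬safe)]: least fixpoint, start Z0 = Sat(AF (alarm ∨ ¬safe)) = {t1, t2}, add states in Sat(¬safe ∧ alarm) with every successor in Z. Already a fixed point.
Sat(A[(¬safe ∧ alarm) U AF (alarm ∨ ¬safe)]) = {t1, t2}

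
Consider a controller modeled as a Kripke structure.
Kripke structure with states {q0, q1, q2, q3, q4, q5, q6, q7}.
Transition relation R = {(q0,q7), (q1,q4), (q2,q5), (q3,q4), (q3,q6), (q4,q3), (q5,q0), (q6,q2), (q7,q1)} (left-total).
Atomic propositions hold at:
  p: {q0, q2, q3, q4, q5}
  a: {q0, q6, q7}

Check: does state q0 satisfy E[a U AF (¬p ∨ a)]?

Yes

Sat(¬p) = {q1, q6, q7}
Sat(¬p ∨ a) = {q0, q1, q6, q7}
AF (¬p ∨ a): least fixpoint, start Z0 = {q0, q1, q6, q7}, add states with every successor in Z. Z1 = {q0, q1, q5, q6, q7}; Z2 = {q0, q1, q2, q5, q6, q7}; fixed.
Sat(AF (¬p ∨ a)) = {q0, q1, q2, q5, q6, q7}
E[a U AF (¬p ∨ a)]: least fixpoint, start Z0 = Sat(AF (¬p ∨ a)) = {q0, q1, q2, q5, q6, q7}, add states in Sat(a) with some successor in Z. Already a fixed point.
Sat(E[a U AF (¬p ∨ a)]) = {q0, q1, q2, q5, q6, q7}
q0 ∈ Sat(E[a U AF (¬p ∨ a)]) = {q0, q1, q2, q5, q6, q7}, so the formula holds at q0.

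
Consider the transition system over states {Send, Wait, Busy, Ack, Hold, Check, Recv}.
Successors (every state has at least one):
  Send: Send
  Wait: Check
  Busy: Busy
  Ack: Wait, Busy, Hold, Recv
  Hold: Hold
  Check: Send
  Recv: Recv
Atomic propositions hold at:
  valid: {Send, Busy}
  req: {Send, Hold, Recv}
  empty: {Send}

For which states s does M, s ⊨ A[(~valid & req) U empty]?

Sat(~valid) = {Wait, Ack, Hold, Check, Recv}
Sat(~valid & req) = {Hold, Recv}
A[(~valid & req) U empty]: least fixpoint, start Z0 = Sat(empty) = {Send}, add states in Sat(~valid & req) with every successor in Z. Already a fixed point.
Sat(A[(~valid & req) U empty]) = {Send}

{Send}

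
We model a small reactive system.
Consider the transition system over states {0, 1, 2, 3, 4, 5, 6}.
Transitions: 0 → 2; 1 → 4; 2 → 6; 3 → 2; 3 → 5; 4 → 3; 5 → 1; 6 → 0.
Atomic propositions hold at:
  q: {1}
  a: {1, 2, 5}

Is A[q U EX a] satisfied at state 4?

Sat(EX a) = {s : some successor in {1, 2, 5}} = {0, 3, 5}
A[q U EX a]: least fixpoint, start Z0 = Sat(EX a) = {0, 3, 5}, add states in Sat(q) with every successor in Z. Already a fixed point.
Sat(A[q U EX a]) = {0, 3, 5}
4 ∉ Sat(A[q U EX a]) = {0, 3, 5}, so the formula does not hold at 4.

No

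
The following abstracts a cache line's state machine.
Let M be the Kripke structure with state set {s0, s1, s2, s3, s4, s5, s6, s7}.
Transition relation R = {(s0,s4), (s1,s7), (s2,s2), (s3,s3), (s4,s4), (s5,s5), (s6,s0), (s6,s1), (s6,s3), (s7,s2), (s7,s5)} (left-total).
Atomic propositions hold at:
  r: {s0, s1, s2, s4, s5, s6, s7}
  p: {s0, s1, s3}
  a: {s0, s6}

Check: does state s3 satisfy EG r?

No

EG r: greatest fixpoint, start Z0 = {s0, s1, s2, s4, s5, s6, s7}, keep only states in Sat with some successor in Z. Already a fixed point.
Sat(EG r) = {s0, s1, s2, s4, s5, s6, s7}
s3 ∉ Sat(EG r) = {s0, s1, s2, s4, s5, s6, s7}, so the formula does not hold at s3.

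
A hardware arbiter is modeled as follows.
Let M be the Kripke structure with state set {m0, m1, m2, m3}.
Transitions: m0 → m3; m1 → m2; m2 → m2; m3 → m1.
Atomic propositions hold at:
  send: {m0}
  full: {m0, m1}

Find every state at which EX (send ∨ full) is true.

Sat(send ∨ full) = {m0, m1}
Sat(EX (send ∨ full)) = {s : some successor in {m0, m1}} = {m3}

{m3}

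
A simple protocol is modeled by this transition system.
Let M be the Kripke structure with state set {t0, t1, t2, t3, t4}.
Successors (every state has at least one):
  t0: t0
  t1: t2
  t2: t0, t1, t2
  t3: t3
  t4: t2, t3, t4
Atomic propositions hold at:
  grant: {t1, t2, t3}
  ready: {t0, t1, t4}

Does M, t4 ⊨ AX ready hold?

Sat(AX ready) = {s : every successor in {t0, t1, t4}} = {t0}
t4 ∉ Sat(AX ready) = {t0}, so the formula does not hold at t4.

No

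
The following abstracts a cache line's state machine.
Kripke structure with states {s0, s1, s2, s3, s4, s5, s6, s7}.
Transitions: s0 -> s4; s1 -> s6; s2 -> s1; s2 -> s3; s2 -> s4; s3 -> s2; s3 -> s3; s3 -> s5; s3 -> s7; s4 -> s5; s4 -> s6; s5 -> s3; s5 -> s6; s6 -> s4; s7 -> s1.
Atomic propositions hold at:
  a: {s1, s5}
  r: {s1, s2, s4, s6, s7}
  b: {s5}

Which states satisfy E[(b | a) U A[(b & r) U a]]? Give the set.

{s1, s5}

Sat(b | a) = {s1, s5}
Sat(b & r) = ∅
A[(b & r) U a]: least fixpoint, start Z0 = Sat(a) = {s1, s5}, add states in Sat(b & r) with every successor in Z. Already a fixed point.
Sat(A[(b & r) U a]) = {s1, s5}
E[(b | a) U A[(b & r) U a]]: least fixpoint, start Z0 = Sat(A[(b & r) U a]) = {s1, s5}, add states in Sat(b | a) with some successor in Z. Already a fixed point.
Sat(E[(b | a) U A[(b & r) U a]]) = {s1, s5}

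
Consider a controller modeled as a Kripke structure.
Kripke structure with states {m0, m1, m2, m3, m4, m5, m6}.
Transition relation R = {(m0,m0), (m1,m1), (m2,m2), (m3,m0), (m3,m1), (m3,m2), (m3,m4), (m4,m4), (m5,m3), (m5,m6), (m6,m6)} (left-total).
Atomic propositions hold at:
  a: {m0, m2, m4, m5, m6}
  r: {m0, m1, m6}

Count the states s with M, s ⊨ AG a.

4

AG a: greatest fixpoint, start Z0 = {m0, m2, m4, m5, m6}, keep only states in Sat with every successor in Z. Z1 = {m0, m2, m4, m6}; fixed.
Sat(AG a) = {m0, m2, m4, m6}
|Sat(AG a)| = |{m0, m2, m4, m6}| = 4.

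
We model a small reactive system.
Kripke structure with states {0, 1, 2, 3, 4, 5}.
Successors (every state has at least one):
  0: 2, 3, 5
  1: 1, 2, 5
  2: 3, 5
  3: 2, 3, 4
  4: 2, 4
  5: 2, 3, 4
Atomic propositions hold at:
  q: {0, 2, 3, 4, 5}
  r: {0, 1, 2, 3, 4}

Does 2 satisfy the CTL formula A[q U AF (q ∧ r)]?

Yes

Sat(q ∧ r) = {0, 2, 3, 4}
AF (q ∧ r): least fixpoint, start Z0 = {0, 2, 3, 4}, add states with every successor in Z. Z1 = {0, 2, 3, 4, 5}; fixed.
Sat(AF (q ∧ r)) = {0, 2, 3, 4, 5}
A[q U AF (q ∧ r)]: least fixpoint, start Z0 = Sat(AF (q ∧ r)) = {0, 2, 3, 4, 5}, add states in Sat(q) with every successor in Z. Already a fixed point.
Sat(A[q U AF (q ∧ r)]) = {0, 2, 3, 4, 5}
2 ∈ Sat(A[q U AF (q ∧ r)]) = {0, 2, 3, 4, 5}, so the formula holds at 2.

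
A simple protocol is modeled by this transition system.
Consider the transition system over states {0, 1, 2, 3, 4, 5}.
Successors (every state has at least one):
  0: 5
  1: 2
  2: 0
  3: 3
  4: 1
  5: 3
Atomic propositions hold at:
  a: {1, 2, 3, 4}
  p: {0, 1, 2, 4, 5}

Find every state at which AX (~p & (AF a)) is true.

{3, 5}

Sat(~p) = {3}
AF a: least fixpoint, start Z0 = {1, 2, 3, 4}, add states with every successor in Z. Z1 = {1, 2, 3, 4, 5}; Z2 = {0, 1, 2, 3, 4, 5}; fixed.
Sat(AF a) = {0, 1, 2, 3, 4, 5}
Sat(~p & (AF a)) = {3}
Sat(AX (~p & (AF a))) = {s : every successor in {3}} = {3, 5}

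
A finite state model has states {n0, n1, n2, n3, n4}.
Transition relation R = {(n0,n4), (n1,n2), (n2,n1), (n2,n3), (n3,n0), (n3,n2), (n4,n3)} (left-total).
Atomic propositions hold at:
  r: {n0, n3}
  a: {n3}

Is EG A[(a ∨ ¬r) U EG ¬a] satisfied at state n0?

No

Sat(¬r) = {n1, n2, n4}
Sat(a ∨ ¬r) = {n1, n2, n3, n4}
Sat(¬a) = {n0, n1, n2, n4}
EG ¬a: greatest fixpoint, start Z0 = {n0, n1, n2, n4}, keep only states in Sat with some successor in Z. Z1 = {n0, n1, n2}; Z2 = {n1, n2}; fixed.
Sat(EG ¬a) = {n1, n2}
A[(a ∨ ¬r) U EG ¬a]: least fixpoint, start Z0 = Sat(EG ¬a) = {n1, n2}, add states in Sat(a ∨ ¬r) with every successor in Z. Already a fixed point.
Sat(A[(a ∨ ¬r) U EG ¬a]) = {n1, n2}
EG A[(a ∨ ¬r) U EG ¬a]: greatest fixpoint, start Z0 = {n1, n2}, keep only states in Sat with some successor in Z. Already a fixed point.
Sat(EG A[(a ∨ ¬r) U EG ¬a]) = {n1, n2}
n0 ∉ Sat(EG A[(a ∨ ¬r) U EG ¬a]) = {n1, n2}, so the formula does not hold at n0.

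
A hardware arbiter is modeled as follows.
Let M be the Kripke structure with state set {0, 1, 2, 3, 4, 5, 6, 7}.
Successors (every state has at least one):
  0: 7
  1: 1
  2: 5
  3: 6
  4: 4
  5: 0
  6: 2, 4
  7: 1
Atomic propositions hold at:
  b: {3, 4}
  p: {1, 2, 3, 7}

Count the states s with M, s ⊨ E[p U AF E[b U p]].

6

E[b U p]: least fixpoint, start Z0 = Sat(p) = {1, 2, 3, 7}, add states in Sat(b) with some successor in Z. Already a fixed point.
Sat(E[b U p]) = {1, 2, 3, 7}
AF E[b U p]: least fixpoint, start Z0 = {1, 2, 3, 7}, add states with every successor in Z. Z1 = {0, 1, 2, 3, 7}; Z2 = {0, 1, 2, 3, 5, 7}; fixed.
Sat(AF E[b U p]) = {0, 1, 2, 3, 5, 7}
E[p U AF E[b U p]]: least fixpoint, start Z0 = Sat(AF E[b U p]) = {0, 1, 2, 3, 5, 7}, add states in Sat(p) with some successor in Z. Already a fixed point.
Sat(E[p U AF E[b U p]]) = {0, 1, 2, 3, 5, 7}
|Sat(E[p U AF E[b U p]])| = |{0, 1, 2, 3, 5, 7}| = 6.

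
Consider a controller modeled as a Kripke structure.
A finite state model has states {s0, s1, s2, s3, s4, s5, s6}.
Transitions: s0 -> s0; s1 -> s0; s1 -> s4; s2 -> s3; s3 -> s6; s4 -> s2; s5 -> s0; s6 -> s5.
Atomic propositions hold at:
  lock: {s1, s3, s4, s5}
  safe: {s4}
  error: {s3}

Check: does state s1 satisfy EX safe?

Yes

Sat(EX safe) = {s : some successor in {s4}} = {s1}
s1 ∈ Sat(EX safe) = {s1}, so the formula holds at s1.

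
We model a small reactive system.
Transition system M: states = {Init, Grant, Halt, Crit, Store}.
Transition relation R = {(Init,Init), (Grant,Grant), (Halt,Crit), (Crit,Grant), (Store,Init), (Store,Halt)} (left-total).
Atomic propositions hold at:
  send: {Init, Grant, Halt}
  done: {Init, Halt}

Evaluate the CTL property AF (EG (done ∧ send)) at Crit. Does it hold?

No

Sat(done ∧ send) = {Init, Halt}
EG (done ∧ send): greatest fixpoint, start Z0 = {Init, Halt}, keep only states in Sat with some successor in Z. Z1 = {Init}; fixed.
Sat(EG (done ∧ send)) = {Init}
AF (EG (done ∧ send)): least fixpoint, start Z0 = {Init}, add states with every successor in Z. Already a fixed point.
Sat(AF (EG (done ∧ send))) = {Init}
Crit ∉ Sat(AF (EG (done ∧ send))) = {Init}, so the formula does not hold at Crit.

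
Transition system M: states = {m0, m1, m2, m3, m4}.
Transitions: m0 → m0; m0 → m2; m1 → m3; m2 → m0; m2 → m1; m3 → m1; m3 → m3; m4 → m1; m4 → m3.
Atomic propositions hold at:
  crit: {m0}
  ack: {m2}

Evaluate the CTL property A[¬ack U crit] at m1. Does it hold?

No

Sat(¬ack) = {m0, m1, m3, m4}
A[¬ack U crit]: least fixpoint, start Z0 = Sat(crit) = {m0}, add states in Sat(¬ack) with every successor in Z. Already a fixed point.
Sat(A[¬ack U crit]) = {m0}
m1 ∉ Sat(A[¬ack U crit]) = {m0}, so the formula does not hold at m1.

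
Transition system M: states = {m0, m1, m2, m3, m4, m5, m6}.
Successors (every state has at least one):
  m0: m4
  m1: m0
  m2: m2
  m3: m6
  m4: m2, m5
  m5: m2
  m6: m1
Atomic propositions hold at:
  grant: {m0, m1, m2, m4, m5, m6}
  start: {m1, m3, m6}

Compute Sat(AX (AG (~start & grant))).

Sat(~start) = {m0, m2, m4, m5}
Sat(~start & grant) = {m0, m2, m4, m5}
AG (~start & grant): greatest fixpoint, start Z0 = {m0, m2, m4, m5}, keep only states in Sat with every successor in Z. Already a fixed point.
Sat(AG (~start & grant)) = {m0, m2, m4, m5}
Sat(AX (AG (~start & grant))) = {s : every successor in {m0, m2, m4, m5}} = {m0, m1, m2, m4, m5}

{m0, m1, m2, m4, m5}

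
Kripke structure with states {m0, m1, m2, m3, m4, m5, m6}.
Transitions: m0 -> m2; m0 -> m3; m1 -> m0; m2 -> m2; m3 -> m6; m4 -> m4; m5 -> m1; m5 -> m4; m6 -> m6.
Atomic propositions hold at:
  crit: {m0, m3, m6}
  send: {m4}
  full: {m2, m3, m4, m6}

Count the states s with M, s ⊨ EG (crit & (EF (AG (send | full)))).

3

Sat(send | full) = {m2, m3, m4, m6}
AG (send | full): greatest fixpoint, start Z0 = {m2, m3, m4, m6}, keep only states in Sat with every successor in Z. Already a fixed point.
Sat(AG (send | full)) = {m2, m3, m4, m6}
EF (AG (send | full)): least fixpoint, start Z0 = {m2, m3, m4, m6}, add states with some successor in Z. Z1 = {m0, m2, m3, m4, m5, m6}; Z2 = {m0, m1, m2, m3, m4, m5, m6}; fixed.
Sat(EF (AG (send | full))) = {m0, m1, m2, m3, m4, m5, m6}
Sat(crit & (EF (AG (send | full)))) = {m0, m3, m6}
EG (crit & (EF (AG (send | full)))): greatest fixpoint, start Z0 = {m0, m3, m6}, keep only states in Sat with some successor in Z. Already a fixed point.
Sat(EG (crit & (EF (AG (send | full))))) = {m0, m3, m6}
|Sat(EG (crit & (EF (AG (send | full)))))| = |{m0, m3, m6}| = 3.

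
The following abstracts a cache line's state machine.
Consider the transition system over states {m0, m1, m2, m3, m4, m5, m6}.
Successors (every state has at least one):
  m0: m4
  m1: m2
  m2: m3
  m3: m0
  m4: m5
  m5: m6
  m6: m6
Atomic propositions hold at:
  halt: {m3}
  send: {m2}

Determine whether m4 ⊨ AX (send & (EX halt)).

Sat(EX halt) = {s : some successor in {m3}} = {m2}
Sat(send & (EX halt)) = {m2}
Sat(AX (send & (EX halt))) = {s : every successor in {m2}} = {m1}
m4 ∉ Sat(AX (send & (EX halt))) = {m1}, so the formula does not hold at m4.

No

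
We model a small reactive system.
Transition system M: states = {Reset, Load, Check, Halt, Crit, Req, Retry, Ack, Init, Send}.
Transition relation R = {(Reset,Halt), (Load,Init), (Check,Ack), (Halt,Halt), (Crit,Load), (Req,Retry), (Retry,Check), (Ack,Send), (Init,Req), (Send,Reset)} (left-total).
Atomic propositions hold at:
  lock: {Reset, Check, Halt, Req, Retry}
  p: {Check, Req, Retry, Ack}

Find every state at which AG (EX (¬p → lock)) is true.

{Reset, Halt, Send}

Sat(¬p) = {Reset, Load, Halt, Crit, Init, Send}
Sat(¬p → lock) = {Reset, Check, Halt, Req, Retry, Ack}
Sat(EX (¬p → lock)) = {s : some successor in {Reset, Check, Halt, Req, Retry, Ack}} = {Reset, Check, Halt, Req, Retry, Init, Send}
AG (EX (¬p → lock)): greatest fixpoint, start Z0 = {Reset, Check, Halt, Req, Retry, Init, Send}, keep only states in Sat with every successor in Z. Z1 = {Reset, Halt, Req, Retry, Init, Send}; Z2 = {Reset, Halt, Req, Init, Send}; Z3 = {Reset, Halt, Init, Send}; Z4 = {Reset, Halt, Send}; fixed.
Sat(AG (EX (¬p → lock))) = {Reset, Halt, Send}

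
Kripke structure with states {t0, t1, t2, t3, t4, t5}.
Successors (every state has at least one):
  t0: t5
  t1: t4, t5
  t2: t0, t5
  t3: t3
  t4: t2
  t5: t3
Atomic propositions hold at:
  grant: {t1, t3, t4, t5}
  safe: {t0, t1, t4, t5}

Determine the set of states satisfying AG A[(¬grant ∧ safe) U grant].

Sat(¬grant) = {t0, t2}
Sat(¬grant ∧ safe) = {t0}
A[(¬grant ∧ safe) U grant]: least fixpoint, start Z0 = Sat(grant) = {t1, t3, t4, t5}, add states in Sat(¬grant ∧ safe) with every successor in Z. Z1 = {t0, t1, t3, t4, t5}; fixed.
Sat(A[(¬grant ∧ safe) U grant]) = {t0, t1, t3, t4, t5}
AG A[(¬grant ∧ safe) U grant]: greatest fixpoint, start Z0 = {t0, t1, t3, t4, t5}, keep only states in Sat with every successor in Z. Z1 = {t0, t1, t3, t5}; Z2 = {t0, t3, t5}; fixed.
Sat(AG A[(¬grant ∧ safe) U grant]) = {t0, t3, t5}

{t0, t3, t5}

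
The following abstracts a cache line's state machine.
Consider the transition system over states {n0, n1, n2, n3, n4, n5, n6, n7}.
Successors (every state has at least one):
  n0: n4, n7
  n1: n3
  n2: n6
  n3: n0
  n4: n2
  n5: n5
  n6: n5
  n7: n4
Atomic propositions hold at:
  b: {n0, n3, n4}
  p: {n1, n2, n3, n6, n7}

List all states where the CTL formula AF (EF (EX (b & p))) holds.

Sat(b & p) = {n3}
Sat(EX (b & p)) = {s : some successor in {n3}} = {n1}
EF (EX (b & p)): least fixpoint, start Z0 = {n1}, add states with some successor in Z. Already a fixed point.
Sat(EF (EX (b & p))) = {n1}
AF (EF (EX (b & p))): least fixpoint, start Z0 = {n1}, add states with every successor in Z. Already a fixed point.
Sat(AF (EF (EX (b & p)))) = {n1}

{n1}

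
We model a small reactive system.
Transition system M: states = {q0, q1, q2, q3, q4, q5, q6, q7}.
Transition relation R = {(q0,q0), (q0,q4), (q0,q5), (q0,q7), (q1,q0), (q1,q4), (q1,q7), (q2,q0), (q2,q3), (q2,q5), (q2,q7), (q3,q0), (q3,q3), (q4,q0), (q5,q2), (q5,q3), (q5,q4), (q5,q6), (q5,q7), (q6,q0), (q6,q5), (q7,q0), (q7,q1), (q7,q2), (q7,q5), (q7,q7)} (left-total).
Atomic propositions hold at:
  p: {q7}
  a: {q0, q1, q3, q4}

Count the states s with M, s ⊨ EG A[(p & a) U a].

Sat(p & a) = ∅
A[(p & a) U a]: least fixpoint, start Z0 = Sat(a) = {q0, q1, q3, q4}, add states in Sat(p & a) with every successor in Z. Already a fixed point.
Sat(A[(p & a) U a]) = {q0, q1, q3, q4}
EG A[(p & a) U a]: greatest fixpoint, start Z0 = {q0, q1, q3, q4}, keep only states in Sat with some successor in Z. Already a fixed point.
Sat(EG A[(p & a) U a]) = {q0, q1, q3, q4}
|Sat(EG A[(p & a) U a])| = |{q0, q1, q3, q4}| = 4.

4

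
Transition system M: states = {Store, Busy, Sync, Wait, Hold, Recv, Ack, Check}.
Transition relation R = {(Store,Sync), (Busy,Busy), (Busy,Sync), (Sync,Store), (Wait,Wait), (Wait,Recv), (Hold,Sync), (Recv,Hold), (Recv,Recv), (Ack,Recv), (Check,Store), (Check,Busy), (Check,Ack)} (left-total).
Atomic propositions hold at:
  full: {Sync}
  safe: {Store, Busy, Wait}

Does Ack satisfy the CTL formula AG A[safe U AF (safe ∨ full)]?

No

Sat(safe ∨ full) = {Store, Busy, Sync, Wait}
AF (safe ∨ full): least fixpoint, start Z0 = {Store, Busy, Sync, Wait}, add states with every successor in Z. Z1 = {Store, Busy, Sync, Wait, Hold}; fixed.
Sat(AF (safe ∨ full)) = {Store, Busy, Sync, Wait, Hold}
A[safe U AF (safe ∨ full)]: least fixpoint, start Z0 = Sat(AF (safe ∨ full)) = {Store, Busy, Sync, Wait, Hold}, add states in Sat(safe) with every successor in Z. Already a fixed point.
Sat(A[safe U AF (safe ∨ full)]) = {Store, Busy, Sync, Wait, Hold}
AG A[safe U AF (safe ∨ full)]: greatest fixpoint, start Z0 = {Store, Busy, Sync, Wait, Hold}, keep only states in Sat with every successor in Z. Z1 = {Store, Busy, Sync, Hold}; fixed.
Sat(AG A[safe U AF (safe ∨ full)]) = {Store, Busy, Sync, Hold}
Ack ∉ Sat(AG A[safe U AF (safe ∨ full)]) = {Store, Busy, Sync, Hold}, so the formula does not hold at Ack.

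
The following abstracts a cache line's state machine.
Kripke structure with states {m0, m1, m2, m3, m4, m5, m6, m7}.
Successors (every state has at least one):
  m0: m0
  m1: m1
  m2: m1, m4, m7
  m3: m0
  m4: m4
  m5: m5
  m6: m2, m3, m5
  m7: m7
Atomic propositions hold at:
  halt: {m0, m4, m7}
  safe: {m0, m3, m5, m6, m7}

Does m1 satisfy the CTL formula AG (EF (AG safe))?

No

AG safe: greatest fixpoint, start Z0 = {m0, m3, m5, m6, m7}, keep only states in Sat with every successor in Z. Z1 = {m0, m3, m5, m7}; fixed.
Sat(AG safe) = {m0, m3, m5, m7}
EF (AG safe): least fixpoint, start Z0 = {m0, m3, m5, m7}, add states with some successor in Z. Z1 = {m0, m2, m3, m5, m6, m7}; fixed.
Sat(EF (AG safe)) = {m0, m2, m3, m5, m6, m7}
AG (EF (AG safe)): greatest fixpoint, start Z0 = {m0, m2, m3, m5, m6, m7}, keep only states in Sat with every successor in Z. Z1 = {m0, m3, m5, m6, m7}; Z2 = {m0, m3, m5, m7}; fixed.
Sat(AG (EF (AG safe))) = {m0, m3, m5, m7}
m1 ∉ Sat(AG (EF (AG safe))) = {m0, m3, m5, m7}, so the formula does not hold at m1.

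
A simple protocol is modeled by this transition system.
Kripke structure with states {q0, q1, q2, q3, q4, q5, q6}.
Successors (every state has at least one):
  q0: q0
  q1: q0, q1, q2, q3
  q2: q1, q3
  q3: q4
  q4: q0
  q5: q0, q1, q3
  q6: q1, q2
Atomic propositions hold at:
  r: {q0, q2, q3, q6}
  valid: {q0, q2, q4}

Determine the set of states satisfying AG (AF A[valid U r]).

A[valid U r]: least fixpoint, start Z0 = Sat(r) = {q0, q2, q3, q6}, add states in Sat(valid) with every successor in Z. Z1 = {q0, q2, q3, q4, q6}; fixed.
Sat(A[valid U r]) = {q0, q2, q3, q4, q6}
AF A[valid U r]: least fixpoint, start Z0 = {q0, q2, q3, q4, q6}, add states with every successor in Z. Already a fixed point.
Sat(AF A[valid U r]) = {q0, q2, q3, q4, q6}
AG (AF A[valid U r]): greatest fixpoint, start Z0 = {q0, q2, q3, q4, q6}, keep only states in Sat with every successor in Z. Z1 = {q0, q3, q4}; fixed.
Sat(AG (AF A[valid U r])) = {q0, q3, q4}

{q0, q3, q4}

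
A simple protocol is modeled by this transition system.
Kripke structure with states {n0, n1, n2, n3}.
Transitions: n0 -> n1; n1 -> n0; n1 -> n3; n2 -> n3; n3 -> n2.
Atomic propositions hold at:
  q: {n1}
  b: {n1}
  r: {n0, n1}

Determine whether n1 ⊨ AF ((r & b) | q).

Yes

Sat(r & b) = {n1}
Sat((r & b) | q) = {n1}
AF ((r & b) | q): least fixpoint, start Z0 = {n1}, add states with every successor in Z. Z1 = {n0, n1}; fixed.
Sat(AF ((r & b) | q)) = {n0, n1}
n1 ∈ Sat(AF ((r & b) | q)) = {n0, n1}, so the formula holds at n1.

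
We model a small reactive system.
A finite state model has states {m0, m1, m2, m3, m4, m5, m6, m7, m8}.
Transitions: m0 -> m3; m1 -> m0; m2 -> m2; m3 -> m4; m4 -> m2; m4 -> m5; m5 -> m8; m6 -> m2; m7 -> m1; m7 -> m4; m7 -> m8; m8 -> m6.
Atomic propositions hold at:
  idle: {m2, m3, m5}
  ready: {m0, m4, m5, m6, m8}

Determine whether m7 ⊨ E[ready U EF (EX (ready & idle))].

Yes

Sat(ready & idle) = {m5}
Sat(EX (ready & idle)) = {s : some successor in {m5}} = {m4}
EF (EX (ready & idle)): least fixpoint, start Z0 = {m4}, add states with some successor in Z. Z1 = {m3, m4, m7}; Z2 = {m0, m3, m4, m7}; Z3 = {m0, m1, m3, m4, m7}; fixed.
Sat(EF (EX (ready & idle))) = {m0, m1, m3, m4, m7}
E[ready U EF (EX (ready & idle))]: least fixpoint, start Z0 = Sat(EF (EX (ready & idle))) = {m0, m1, m3, m4, m7}, add states in Sat(ready) with some successor in Z. Already a fixed point.
Sat(E[ready U EF (EX (ready & idle))]) = {m0, m1, m3, m4, m7}
m7 ∈ Sat(E[ready U EF (EX (ready & idle))]) = {m0, m1, m3, m4, m7}, so the formula holds at m7.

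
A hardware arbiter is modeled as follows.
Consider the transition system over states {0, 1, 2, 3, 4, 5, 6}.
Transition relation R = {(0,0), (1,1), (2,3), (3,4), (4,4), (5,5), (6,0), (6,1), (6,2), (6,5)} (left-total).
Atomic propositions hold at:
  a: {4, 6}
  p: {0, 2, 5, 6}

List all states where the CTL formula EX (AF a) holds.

AF a: least fixpoint, start Z0 = {4, 6}, add states with every successor in Z. Z1 = {3, 4, 6}; Z2 = {2, 3, 4, 6}; fixed.
Sat(AF a) = {2, 3, 4, 6}
Sat(EX (AF a)) = {s : some successor in {2, 3, 4, 6}} = {2, 3, 4, 6}

{2, 3, 4, 6}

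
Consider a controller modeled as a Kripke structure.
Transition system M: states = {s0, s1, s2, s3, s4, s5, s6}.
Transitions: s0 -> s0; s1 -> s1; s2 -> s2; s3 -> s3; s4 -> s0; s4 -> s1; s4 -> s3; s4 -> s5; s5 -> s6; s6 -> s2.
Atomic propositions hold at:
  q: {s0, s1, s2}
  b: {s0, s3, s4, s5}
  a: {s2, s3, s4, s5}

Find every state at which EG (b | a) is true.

Sat(b | a) = {s0, s2, s3, s4, s5}
EG (b | a): greatest fixpoint, start Z0 = {s0, s2, s3, s4, s5}, keep only states in Sat with some successor in Z. Z1 = {s0, s2, s3, s4}; fixed.
Sat(EG (b | a)) = {s0, s2, s3, s4}

{s0, s2, s3, s4}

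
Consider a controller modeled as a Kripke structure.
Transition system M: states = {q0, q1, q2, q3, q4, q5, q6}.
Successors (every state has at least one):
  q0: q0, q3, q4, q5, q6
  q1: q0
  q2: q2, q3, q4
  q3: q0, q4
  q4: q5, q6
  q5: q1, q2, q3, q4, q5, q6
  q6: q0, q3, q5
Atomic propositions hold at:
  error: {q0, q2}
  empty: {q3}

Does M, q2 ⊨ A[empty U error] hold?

A[empty U error]: least fixpoint, start Z0 = Sat(error) = {q0, q2}, add states in Sat(empty) with every successor in Z. Already a fixed point.
Sat(A[empty U error]) = {q0, q2}
q2 ∈ Sat(A[empty U error]) = {q0, q2}, so the formula holds at q2.

Yes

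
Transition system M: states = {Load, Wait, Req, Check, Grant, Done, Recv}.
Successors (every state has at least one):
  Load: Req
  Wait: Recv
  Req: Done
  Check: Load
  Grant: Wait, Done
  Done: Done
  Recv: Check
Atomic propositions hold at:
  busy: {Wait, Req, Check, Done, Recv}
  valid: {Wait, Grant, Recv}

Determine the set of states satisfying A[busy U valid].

A[busy U valid]: least fixpoint, start Z0 = Sat(valid) = {Wait, Grant, Recv}, add states in Sat(busy) with every successor in Z. Already a fixed point.
Sat(A[busy U valid]) = {Wait, Grant, Recv}

{Wait, Grant, Recv}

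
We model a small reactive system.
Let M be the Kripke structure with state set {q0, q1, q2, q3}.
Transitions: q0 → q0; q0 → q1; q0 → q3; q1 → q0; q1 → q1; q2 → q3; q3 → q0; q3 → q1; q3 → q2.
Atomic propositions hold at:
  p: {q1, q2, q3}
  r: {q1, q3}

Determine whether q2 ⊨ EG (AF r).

AF r: least fixpoint, start Z0 = {q1, q3}, add states with every successor in Z. Z1 = {q1, q2, q3}; fixed.
Sat(AF r) = {q1, q2, q3}
EG (AF r): greatest fixpoint, start Z0 = {q1, q2, q3}, keep only states in Sat with some successor in Z. Already a fixed point.
Sat(EG (AF r)) = {q1, q2, q3}
q2 ∈ Sat(EG (AF r)) = {q1, q2, q3}, so the formula holds at q2.

Yes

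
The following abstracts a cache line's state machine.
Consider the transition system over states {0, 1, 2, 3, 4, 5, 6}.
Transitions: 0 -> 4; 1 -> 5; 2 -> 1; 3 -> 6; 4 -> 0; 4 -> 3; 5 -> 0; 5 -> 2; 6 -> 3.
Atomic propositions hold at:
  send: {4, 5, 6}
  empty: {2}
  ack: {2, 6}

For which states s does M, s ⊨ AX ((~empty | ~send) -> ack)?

{3}

Sat(~empty) = {0, 1, 3, 4, 5, 6}
Sat(~send) = {0, 1, 2, 3}
Sat(~empty | ~send) = {0, 1, 2, 3, 4, 5, 6}
Sat((~empty | ~send) -> ack) = {2, 6}
Sat(AX ((~empty | ~send) -> ack)) = {s : every successor in {2, 6}} = {3}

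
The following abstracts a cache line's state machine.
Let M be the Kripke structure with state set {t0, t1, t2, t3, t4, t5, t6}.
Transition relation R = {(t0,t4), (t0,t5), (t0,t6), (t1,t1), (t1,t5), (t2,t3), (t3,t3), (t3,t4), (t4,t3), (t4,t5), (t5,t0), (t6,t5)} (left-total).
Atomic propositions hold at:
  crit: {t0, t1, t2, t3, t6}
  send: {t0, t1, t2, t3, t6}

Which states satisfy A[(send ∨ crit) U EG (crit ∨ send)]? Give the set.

{t1, t2, t3}

Sat(send ∨ crit) = {t0, t1, t2, t3, t6}
Sat(crit ∨ send) = {t0, t1, t2, t3, t6}
EG (crit ∨ send): greatest fixpoint, start Z0 = {t0, t1, t2, t3, t6}, keep only states in Sat with some successor in Z. Z1 = {t0, t1, t2, t3}; Z2 = {t1, t2, t3}; fixed.
Sat(EG (crit ∨ send)) = {t1, t2, t3}
A[(send ∨ crit) U EG (crit ∨ send)]: least fixpoint, start Z0 = Sat(EG (crit ∨ send)) = {t1, t2, t3}, add states in Sat(send ∨ crit) with every successor in Z. Already a fixed point.
Sat(A[(send ∨ crit) U EG (crit ∨ send)]) = {t1, t2, t3}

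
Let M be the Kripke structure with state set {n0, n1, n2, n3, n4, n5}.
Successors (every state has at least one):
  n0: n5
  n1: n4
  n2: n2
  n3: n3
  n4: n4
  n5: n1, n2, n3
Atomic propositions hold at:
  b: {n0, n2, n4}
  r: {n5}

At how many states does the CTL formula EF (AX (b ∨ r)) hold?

5

Sat(b ∨ r) = {n0, n2, n4, n5}
Sat(AX (b ∨ r)) = {s : every successor in {n0, n2, n4, n5}} = {n0, n1, n2, n4}
EF (AX (b ∨ r)): least fixpoint, start Z0 = {n0, n1, n2, n4}, add states with some successor in Z. Z1 = {n0, n1, n2, n4, n5}; fixed.
Sat(EF (AX (b ∨ r))) = {n0, n1, n2, n4, n5}
|Sat(EF (AX (b ∨ r)))| = |{n0, n1, n2, n4, n5}| = 5.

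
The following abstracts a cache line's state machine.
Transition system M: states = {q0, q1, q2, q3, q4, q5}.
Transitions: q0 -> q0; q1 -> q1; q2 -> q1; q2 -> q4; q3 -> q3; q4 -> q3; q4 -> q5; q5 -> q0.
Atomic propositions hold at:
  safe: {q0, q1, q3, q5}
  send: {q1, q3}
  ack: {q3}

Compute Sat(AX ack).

{q3}

Sat(AX ack) = {s : every successor in {q3}} = {q3}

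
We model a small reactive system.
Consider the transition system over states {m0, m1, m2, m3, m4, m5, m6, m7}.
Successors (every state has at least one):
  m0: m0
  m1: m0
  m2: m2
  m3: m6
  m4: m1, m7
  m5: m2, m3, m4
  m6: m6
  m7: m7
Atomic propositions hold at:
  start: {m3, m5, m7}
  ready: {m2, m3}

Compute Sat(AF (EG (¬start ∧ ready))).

{m2}

Sat(¬start) = {m0, m1, m2, m4, m6}
Sat(¬start ∧ ready) = {m2}
EG (¬start ∧ ready): greatest fixpoint, start Z0 = {m2}, keep only states in Sat with some successor in Z. Already a fixed point.
Sat(EG (¬start ∧ ready)) = {m2}
AF (EG (¬start ∧ ready)): least fixpoint, start Z0 = {m2}, add states with every successor in Z. Already a fixed point.
Sat(AF (EG (¬start ∧ ready))) = {m2}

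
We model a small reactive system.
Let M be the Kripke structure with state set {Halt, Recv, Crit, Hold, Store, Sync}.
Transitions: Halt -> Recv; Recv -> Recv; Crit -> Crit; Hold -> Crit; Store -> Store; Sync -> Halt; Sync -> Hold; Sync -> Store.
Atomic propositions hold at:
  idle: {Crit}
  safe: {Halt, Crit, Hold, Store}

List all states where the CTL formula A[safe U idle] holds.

{Crit, Hold}

A[safe U idle]: least fixpoint, start Z0 = Sat(idle) = {Crit}, add states in Sat(safe) with every successor in Z. Z1 = {Crit, Hold}; fixed.
Sat(A[safe U idle]) = {Crit, Hold}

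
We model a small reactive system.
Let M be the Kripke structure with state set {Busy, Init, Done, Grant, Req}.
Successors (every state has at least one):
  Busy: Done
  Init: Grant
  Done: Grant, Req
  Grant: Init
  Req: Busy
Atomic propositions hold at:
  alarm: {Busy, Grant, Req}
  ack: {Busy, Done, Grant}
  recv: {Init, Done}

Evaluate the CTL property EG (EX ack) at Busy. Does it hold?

Sat(EX ack) = {s : some successor in {Busy, Done, Grant}} = {Busy, Init, Done, Req}
EG (EX ack): greatest fixpoint, start Z0 = {Busy, Init, Done, Req}, keep only states in Sat with some successor in Z. Z1 = {Busy, Done, Req}; fixed.
Sat(EG (EX ack)) = {Busy, Done, Req}
Busy ∈ Sat(EG (EX ack)) = {Busy, Done, Req}, so the formula holds at Busy.

Yes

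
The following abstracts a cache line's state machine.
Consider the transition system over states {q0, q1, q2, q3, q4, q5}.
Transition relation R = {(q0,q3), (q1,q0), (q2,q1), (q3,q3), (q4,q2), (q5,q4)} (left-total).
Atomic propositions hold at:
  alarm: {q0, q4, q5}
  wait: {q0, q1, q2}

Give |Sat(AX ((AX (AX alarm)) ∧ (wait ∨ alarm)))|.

1

Sat(AX alarm) = {s : every successor in {q0, q4, q5}} = {q1, q5}
Sat(AX (AX alarm)) = {s : every successor in {q1, q5}} = {q2}
Sat(wait ∨ alarm) = {q0, q1, q2, q4, q5}
Sat((AX (AX alarm)) ∧ (wait ∨ alarm)) = {q2}
Sat(AX ((AX (AX alarm)) ∧ (wait ∨ alarm))) = {s : every successor in {q2}} = {q4}
|Sat(AX ((AX (AX alarm)) ∧ (wait ∨ alarm)))| = |{q4}| = 1.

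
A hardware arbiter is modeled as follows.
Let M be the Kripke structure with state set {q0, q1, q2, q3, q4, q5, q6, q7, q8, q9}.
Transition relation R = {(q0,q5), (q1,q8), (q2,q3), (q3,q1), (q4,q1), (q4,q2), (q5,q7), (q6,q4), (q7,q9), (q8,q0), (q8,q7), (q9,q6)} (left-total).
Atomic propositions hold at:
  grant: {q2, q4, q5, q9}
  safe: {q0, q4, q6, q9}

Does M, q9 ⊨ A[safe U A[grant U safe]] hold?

Yes

A[grant U safe]: least fixpoint, start Z0 = Sat(safe) = {q0, q4, q6, q9}, add states in Sat(grant) with every successor in Z. Already a fixed point.
Sat(A[grant U safe]) = {q0, q4, q6, q9}
A[safe U A[grant U safe]]: least fixpoint, start Z0 = Sat(A[grant U safe]) = {q0, q4, q6, q9}, add states in Sat(safe) with every successor in Z. Already a fixed point.
Sat(A[safe U A[grant U safe]]) = {q0, q4, q6, q9}
q9 ∈ Sat(A[safe U A[grant U safe]]) = {q0, q4, q6, q9}, so the formula holds at q9.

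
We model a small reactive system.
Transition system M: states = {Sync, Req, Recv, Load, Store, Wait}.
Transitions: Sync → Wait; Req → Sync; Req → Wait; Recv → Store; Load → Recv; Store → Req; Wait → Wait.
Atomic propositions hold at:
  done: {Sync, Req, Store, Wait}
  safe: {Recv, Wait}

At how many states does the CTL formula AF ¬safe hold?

5

Sat(¬safe) = {Sync, Req, Load, Store}
AF ¬safe: least fixpoint, start Z0 = {Sync, Req, Load, Store}, add states with every successor in Z. Z1 = {Sync, Req, Recv, Load, Store}; fixed.
Sat(AF ¬safe) = {Sync, Req, Recv, Load, Store}
|Sat(AF ¬safe)| = |{Sync, Req, Recv, Load, Store}| = 5.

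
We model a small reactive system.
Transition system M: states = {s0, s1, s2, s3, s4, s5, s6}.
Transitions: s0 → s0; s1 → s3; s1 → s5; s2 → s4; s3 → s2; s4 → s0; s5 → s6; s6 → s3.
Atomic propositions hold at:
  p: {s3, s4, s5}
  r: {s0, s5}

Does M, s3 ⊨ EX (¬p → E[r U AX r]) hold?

Sat(¬p) = {s0, s1, s2, s6}
Sat(AX r) = {s : every successor in {s0, s5}} = {s0, s4}
E[r U AX r]: least fixpoint, start Z0 = Sat(AX r) = {s0, s4}, add states in Sat(r) with some successor in Z. Already a fixed point.
Sat(E[r U AX r]) = {s0, s4}
Sat(¬p → E[r U AX r]) = {s0, s3, s4, s5}
Sat(EX (¬p → E[r U AX r])) = {s : some successor in {s0, s3, s4, s5}} = {s0, s1, s2, s4, s6}
s3 ∉ Sat(EX (¬p → E[r U AX r])) = {s0, s1, s2, s4, s6}, so the formula does not hold at s3.

No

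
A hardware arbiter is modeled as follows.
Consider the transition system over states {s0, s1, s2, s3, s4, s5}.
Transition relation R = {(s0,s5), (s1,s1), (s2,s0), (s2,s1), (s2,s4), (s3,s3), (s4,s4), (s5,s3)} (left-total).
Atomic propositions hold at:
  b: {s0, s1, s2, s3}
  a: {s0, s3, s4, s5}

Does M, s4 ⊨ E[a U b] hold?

E[a U b]: least fixpoint, start Z0 = Sat(b) = {s0, s1, s2, s3}, add states in Sat(a) with some successor in Z. Z1 = {s0, s1, s2, s3, s5}; fixed.
Sat(E[a U b]) = {s0, s1, s2, s3, s5}
s4 ∉ Sat(E[a U b]) = {s0, s1, s2, s3, s5}, so the formula does not hold at s4.

No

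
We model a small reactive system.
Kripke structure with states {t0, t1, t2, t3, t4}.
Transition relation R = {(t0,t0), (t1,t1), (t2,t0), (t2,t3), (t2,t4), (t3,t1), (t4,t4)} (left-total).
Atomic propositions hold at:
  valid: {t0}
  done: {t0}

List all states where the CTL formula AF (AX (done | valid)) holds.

Sat(done | valid) = {t0}
Sat(AX (done | valid)) = {s : every successor in {t0}} = {t0}
AF (AX (done | valid)): least fixpoint, start Z0 = {t0}, add states with every successor in Z. Already a fixed point.
Sat(AF (AX (done | valid))) = {t0}

{t0}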